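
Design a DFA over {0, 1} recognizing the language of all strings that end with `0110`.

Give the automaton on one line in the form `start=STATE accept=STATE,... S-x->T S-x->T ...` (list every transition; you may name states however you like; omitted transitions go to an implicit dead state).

start=A accept=E A-0->B A-1->A B-0->B B-1->C C-0->B C-1->D D-0->E D-1->A E-0->B E-1->C

Remember how much of `0110` the current input suffix matches. State A means no match yet; B means the last symbol is `0`; C means the last 2 symbols are `01`; D means the last 3 symbols are `011`; E means the last 4 symbols are `0110`. Only E accepts. On a mismatch, fall back to the longest proper suffix that is still a prefix of `0110`.
A 5-state machine:
       0  1 
>  A   B  A 
   B   B  C 
   C   B  D 
   D   E  A 
 * E   B  C 
(> = start, * = accepting)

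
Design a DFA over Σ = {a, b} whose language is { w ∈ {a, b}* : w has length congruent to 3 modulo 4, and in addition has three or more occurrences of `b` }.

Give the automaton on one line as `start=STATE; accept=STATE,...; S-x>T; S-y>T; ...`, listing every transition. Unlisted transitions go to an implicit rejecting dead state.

Handle the two conditions separately and then intersect. The first has 4 states tracking the input length modulo 4; the second has 5 states tracking the count of `b`s, saturating at 4. A product state is a pair (one from each), accepting exactly when both do.
20 states suffice.
          a    b  
>  S0     S1   S2 
   S1     S3   S4 
   S2     S4   S5 
   S3     S6   S7 
   S4     S7   S8 
   S5     S8   S9 
   S6     S0  S10 
   S7    S10  S11 
   S8    S11  S12 
 * S9    S12  S13 
   S10    S2  S14 
   S11   S14  S15 
   S12   S15  S16 
   S13   S16  S16 
   S14    S5  S17 
   S15   S17  S18 
   S16   S18  S18 
   S17    S9  S19 
   S18   S19  S19 
 * S19   S13  S13 
(> = start, * = accepting)

start=S0; accept=S9,S19; S0-a>S1; S0-b>S2; S1-a>S3; S1-b>S4; S2-a>S4; S2-b>S5; S3-a>S6; S3-b>S7; S4-a>S7; S4-b>S8; S5-a>S8; S5-b>S9; S6-a>S0; S6-b>S10; S7-a>S10; S7-b>S11; S8-a>S11; S8-b>S12; S9-a>S12; S9-b>S13; S10-a>S2; S10-b>S14; S11-a>S14; S11-b>S15; S12-a>S15; S12-b>S16; S13-a>S16; S13-b>S16; S14-a>S5; S14-b>S17; S15-a>S17; S15-b>S18; S16-a>S18; S16-b>S18; S17-a>S9; S17-b>S19; S18-a>S19; S18-b>S19; S19-a>S13; S19-b>S13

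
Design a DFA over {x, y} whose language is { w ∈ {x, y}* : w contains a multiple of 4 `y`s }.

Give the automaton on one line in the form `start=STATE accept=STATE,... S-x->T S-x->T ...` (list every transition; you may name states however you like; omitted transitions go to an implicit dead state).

start=q0 accept=q0 q0-x->q0 q0-y->q1 q1-x->q1 q1-y->q2 q2-x->q2 q2-y->q3 q3-x->q3 q3-y->q0

Keep the running count of `y`s modulo 4: each `y` advances along the cycle q0 → q1 → q2 → q3 → q0 while other symbols loop. Accept at q0.
With 4 states:
        x   y  
>* q0   q0  q1 
   q1   q1  q2 
   q2   q2  q3 
   q3   q3  q0 
(> = start, * = accepting)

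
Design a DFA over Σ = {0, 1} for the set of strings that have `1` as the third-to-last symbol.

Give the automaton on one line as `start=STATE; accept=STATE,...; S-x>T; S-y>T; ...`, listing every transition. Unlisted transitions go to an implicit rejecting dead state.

start=S0; accept=S11,S12,S13,S14; S0-0>S1; S0-1>S2; S1-0>S3; S1-1>S4; S2-0>S5; S2-1>S6; S3-0>S7; S3-1>S8; S4-0>S9; S4-1>S10; S5-0>S11; S5-1>S12; S6-0>S13; S6-1>S14; S7-0>S7; S7-1>S8; S8-0>S9; S8-1>S10; S9-0>S11; S9-1>S12; S10-0>S13; S10-1>S14; S11-0>S7; S11-1>S8; S12-0>S9; S12-1>S10; S13-0>S11; S13-1>S12; S14-0>S13; S14-1>S14

A DFA must remember the last 3 symbols (since which symbol is third-to-last isn't known until the input ends). Use one state per possible window of the last ≤3 symbols; accept from those whose window starts with `1`.
          0    1  
>  S0     S1   S2 
   S1     S3   S4 
   S2     S5   S6 
   S3     S7   S8 
   S4     S9  S10 
   S5    S11  S12 
   S6    S13  S14 
   S7     S7   S8 
   S8     S9  S10 
   S9    S11  S12 
   S10   S13  S14 
 * S11    S7   S8 
 * S12    S9  S10 
 * S13   S11  S12 
 * S14   S13  S14 
(> = start, * = accepting)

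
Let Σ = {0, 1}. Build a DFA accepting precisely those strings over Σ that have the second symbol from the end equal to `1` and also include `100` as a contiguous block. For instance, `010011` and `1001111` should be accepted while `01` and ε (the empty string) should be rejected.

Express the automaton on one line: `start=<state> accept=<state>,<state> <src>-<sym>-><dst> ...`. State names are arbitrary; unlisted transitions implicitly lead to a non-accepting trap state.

Handle the two conditions separately and then intersect. One (7 states) tracks the last 2 symbols read; the other (4 states) tracks whether and how much of `100` has been seen. Each combined state is a pair, one component from each; accept when both components accept. Minimizing collapses redundant product states.
With 7 states:
       0  1 
>  A   A  B 
   B   C  B 
   C   D  B 
   D   D  E 
   E   F  G 
 * F   D  E 
 * G   F  G 
(> = start, * = accepting)

start=A accept=F,G A-0->A A-1->B B-0->C B-1->B C-0->D C-1->B D-0->D D-1->E E-0->F E-1->G F-0->D F-1->E G-0->F G-1->G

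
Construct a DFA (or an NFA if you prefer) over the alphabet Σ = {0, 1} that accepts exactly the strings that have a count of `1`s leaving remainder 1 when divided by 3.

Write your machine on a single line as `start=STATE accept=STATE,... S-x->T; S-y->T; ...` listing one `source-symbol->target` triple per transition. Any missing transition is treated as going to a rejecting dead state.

The only thing that matters is how many `1`s have appeared, reduced mod 3. Use one state per residue: q0 for 0, …, q2 for 2. Reading `1` moves to the next residue; anything else stays put. q1 is accepting.
A 3-state machine:
        0   1  
>  q0   q0  q1 
 * q1   q1  q2 
   q2   q2  q0 
(> = start, * = accepting)

start=q0; accept=q1; q0-0->q0; q0-1->q1; q1-0->q1; q1-1->q2; q2-0->q2; q2-1->q0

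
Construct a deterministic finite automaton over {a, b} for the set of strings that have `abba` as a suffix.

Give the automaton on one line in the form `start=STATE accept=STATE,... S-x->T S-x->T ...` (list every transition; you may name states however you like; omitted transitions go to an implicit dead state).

start=q0 accept=q4 q0-a->q1 q0-b->q0 q1-a->q1 q1-b->q2 q2-a->q1 q2-b->q3 q3-a->q4 q3-b->q0 q4-a->q1 q4-b->q2

Remember how much of `abba` the current input suffix matches. State q0 means no match yet; q1 means the last symbol is `a`; q2 means the last 2 symbols are `ab`; q3 means the last 3 symbols are `abb`; q4 means the last 4 symbols are `abba`. Only q4 accepts. On a mismatch, fall back to the longest proper suffix that is still a prefix of `abba`.
A 5-state machine:
        a   b  
>  q0   q1  q0 
   q1   q1  q2 
   q2   q1  q3 
   q3   q4  q0 
 * q4   q1  q2 
(> = start, * = accepting)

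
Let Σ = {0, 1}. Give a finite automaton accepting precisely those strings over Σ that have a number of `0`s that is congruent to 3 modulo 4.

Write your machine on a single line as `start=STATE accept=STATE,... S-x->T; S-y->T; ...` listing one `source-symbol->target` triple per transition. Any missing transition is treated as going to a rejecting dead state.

start=s0; accept=s3; s0-0->s1; s0-1->s0; s1-0->s2; s1-1->s1; s2-0->s3; s2-1->s2; s3-0->s0; s3-1->s3

The only thing that matters is how many `0`s have appeared, reduced mod 4. Use one state per residue: s0 for 0, …, s3 for 3. Reading `0` moves to the next residue; anything else stays put. s3 is accepting.
With 4 states:
        0   1  
>  s0   s1  s0 
   s1   s2  s1 
   s2   s3  s2 
 * s3   s0  s3 
(> = start, * = accepting)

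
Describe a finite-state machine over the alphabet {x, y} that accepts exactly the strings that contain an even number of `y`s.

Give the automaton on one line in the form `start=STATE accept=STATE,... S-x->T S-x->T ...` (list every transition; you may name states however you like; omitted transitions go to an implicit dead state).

start=A accept=A A-x->A A-y->B B-x->B B-y->A

The only thing that matters is how many `y`s have appeared, reduced mod 2. Use one state per residue: A for 0, …, B for 1. Reading `y` moves to the next residue; anything else stays put. A is accepting.
2 states suffice.
       x  y 
>* A   A  B 
   B   B  A 
(> = start, * = accepting)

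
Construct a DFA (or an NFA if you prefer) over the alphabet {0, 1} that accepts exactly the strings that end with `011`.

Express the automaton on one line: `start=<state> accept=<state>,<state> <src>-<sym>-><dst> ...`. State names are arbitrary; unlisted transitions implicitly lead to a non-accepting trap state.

Remember how much of `011` the current input suffix matches. State A means no match yet; B means the last symbol is `0`; C means the last 2 symbols are `01`; D means the last 3 symbols are `011`. Only D accepts. On a mismatch, fall back to the longest proper suffix that is still a prefix of `011`.
With 4 states:
       0  1 
>  A   B  A 
   B   B  C 
   C   B  D 
 * D   B  A 
(> = start, * = accepting)

start=A accept=D A-0->B A-1->A B-0->B B-1->C C-0->B C-1->D D-0->B D-1->A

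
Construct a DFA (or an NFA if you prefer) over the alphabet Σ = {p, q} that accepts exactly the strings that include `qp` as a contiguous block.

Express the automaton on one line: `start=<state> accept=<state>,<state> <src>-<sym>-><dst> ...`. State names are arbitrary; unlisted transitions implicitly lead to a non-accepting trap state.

Track how much of `qp` has been matched so far: state A is no progress, C is the absorbing accept state reached once `qp` has occurred. Intermediate states record partial matches; on a mismatch, fall back to the longest reusable overlap.
       p  q 
>  A   A  B 
   B   C  B 
 * C   C  C 
(> = start, * = accepting)

start=A accept=C A-p->A A-q->B B-p->C B-q->B C-p->C C-q->C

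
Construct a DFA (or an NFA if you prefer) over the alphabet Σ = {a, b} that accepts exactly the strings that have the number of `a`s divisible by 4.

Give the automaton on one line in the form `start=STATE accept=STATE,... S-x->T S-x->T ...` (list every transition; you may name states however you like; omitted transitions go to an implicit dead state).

Keep the running count of `a`s modulo 4: each `a` advances along the cycle q0 → q1 → q2 → q3 → q0 while other symbols loop. Accept at q0.
With 4 states:
        a   b  
>* q0   q1  q0 
   q1   q2  q1 
   q2   q3  q2 
   q3   q0  q3 
(> = start, * = accepting)

start=q0 accept=q0 q0-a->q1 q0-b->q0 q1-a->q2 q1-b->q1 q2-a->q3 q2-b->q2 q3-a->q0 q3-b->q3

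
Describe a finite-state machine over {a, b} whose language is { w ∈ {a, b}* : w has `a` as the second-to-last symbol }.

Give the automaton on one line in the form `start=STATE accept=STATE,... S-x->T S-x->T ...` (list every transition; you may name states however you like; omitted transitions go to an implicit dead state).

start=q0 accept=q3,q4 q0-a->q1 q0-b->q2 q1-a->q3 q1-b->q4 q2-a->q5 q2-b->q6 q3-a->q3 q3-b->q4 q4-a->q5 q4-b->q6 q5-a->q3 q5-b->q4 q6-a->q5 q6-b->q6

Because acceptance depends on a position counted from the end, the machine has to buffer the most recent 2 symbols. Make each state the string of the last up-to-2 symbols read; on input `x` shift the window left and append `x`. Accept when the buffered window has length 2 and begins with `a`.
        a   b  
>  q0   q1  q2 
   q1   q3  q4 
   q2   q5  q6 
 * q3   q3  q4 
 * q4   q5  q6 
   q5   q3  q4 
   q6   q5  q6 
(> = start, * = accepting)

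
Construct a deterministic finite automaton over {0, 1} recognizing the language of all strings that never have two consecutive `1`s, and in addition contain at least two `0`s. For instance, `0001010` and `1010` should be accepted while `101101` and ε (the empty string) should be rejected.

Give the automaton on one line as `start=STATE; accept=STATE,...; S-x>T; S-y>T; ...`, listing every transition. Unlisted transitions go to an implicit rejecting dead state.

start=A; accept=D,G,H,J; A-0>B; A-1>C; B-0>D; B-1>E; C-0>B; C-1>F; D-0>G; D-1>H; E-0>D; E-1>I; F-0>I; F-1>F; G-0>G; G-1>J; H-0>G; H-1>K; I-0>K; I-1>I; J-0>G; J-1>L; K-0>L; K-1>K; L-0>L; L-1>L

Run two small machines in parallel and take their product. The first has 3 states tracking partial matches of the forbidden pattern `11`; the second has 4 states tracking the count of `0`s, saturating at 3. A product state is a pair (one from each), accepting exactly when both do.
12 states suffice.
       0  1 
>  A   B  C 
   B   D  E 
   C   B  F 
 * D   G  H 
   E   D  I 
   F   I  F 
 * G   G  J 
 * H   G  K 
   I   K  I 
 * J   G  L 
   K   L  K 
   L   L  L 
(> = start, * = accepting)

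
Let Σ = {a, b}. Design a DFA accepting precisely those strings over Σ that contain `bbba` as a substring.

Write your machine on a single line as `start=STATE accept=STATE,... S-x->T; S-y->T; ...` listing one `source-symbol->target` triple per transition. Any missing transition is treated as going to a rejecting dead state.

States q0..q3 record the length of the longest prefix of `bbba` that matches the current input suffix. Reaching q4 means `bbba` has been seen, and we stay there forever. Accept from q4.
        a   b  
>  q0   q0  q1 
   q1   q0  q2 
   q2   q0  q3 
   q3   q4  q3 
 * q4   q4  q4 
(> = start, * = accepting)

start=q0; accept=q4; q0-a->q0; q0-b->q1; q1-a->q0; q1-b->q2; q2-a->q0; q2-b->q3; q3-a->q4; q3-b->q3; q4-a->q4; q4-b->q4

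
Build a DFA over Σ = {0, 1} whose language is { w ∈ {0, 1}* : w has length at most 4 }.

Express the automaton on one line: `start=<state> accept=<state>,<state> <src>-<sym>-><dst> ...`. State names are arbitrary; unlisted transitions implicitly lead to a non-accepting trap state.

start=A accept=A,B,C,D,E A-0->B A-1->B B-0->C B-1->C C-0->D C-1->D D-0->E D-1->E E-0->F E-1->F F-0->F F-1->F

We only need to distinguish lengths 0, 1, …, 4, and '>4'. Chain A → B → C → D → E → F on every symbol, with F looping. Accepting states: {A, B, C, D, E}.
       0  1 
>* A   B  B 
 * B   C  C 
 * C   D  D 
 * D   E  E 
 * E   F  F 
   F   F  F 
(> = start, * = accepting)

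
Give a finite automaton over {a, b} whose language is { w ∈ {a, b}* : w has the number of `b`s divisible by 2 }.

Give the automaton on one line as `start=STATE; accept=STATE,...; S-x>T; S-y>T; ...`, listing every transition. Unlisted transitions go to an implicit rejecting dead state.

start=q0; accept=q0; q0-a>q0; q0-b>q1; q1-a>q1; q1-b>q0

The only thing that matters is how many `b`s have appeared, reduced mod 2. Use one state per residue: q0 for 0, …, q1 for 1. Reading `b` moves to the next residue; anything else stays put. q0 is accepting.
A 2-state machine:
        a   b  
>* q0   q0  q1 
   q1   q1  q0 
(> = start, * = accepting)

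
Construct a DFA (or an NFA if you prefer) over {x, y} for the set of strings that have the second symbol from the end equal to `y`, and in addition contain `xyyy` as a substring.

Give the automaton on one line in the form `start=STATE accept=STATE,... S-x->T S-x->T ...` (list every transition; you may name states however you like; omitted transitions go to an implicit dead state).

Run two small machines in parallel and take their product. One (7 states) tracks the last 2 symbols read; the other (5 states) tracks whether and how much of `xyyy` has been seen. Each combined state is a pair, one component from each; accept when both components accept. After merging equivalent states the machine shrinks.
With 8 states:
        x   y  
>  S0   S1  S0 
   S1   S1  S2 
   S2   S1  S3 
   S3   S1  S4 
 * S4   S5  S4 
 * S5   S6  S7 
   S6   S6  S7 
   S7   S5  S4 
(> = start, * = accepting)

start=S0 accept=S4,S5 S0-x->S1 S0-y->S0 S1-x->S1 S1-y->S2 S2-x->S1 S2-y->S3 S3-x->S1 S3-y->S4 S4-x->S5 S4-y->S4 S5-x->S6 S5-y->S7 S6-x->S6 S6-y->S7 S7-x->S5 S7-y->S4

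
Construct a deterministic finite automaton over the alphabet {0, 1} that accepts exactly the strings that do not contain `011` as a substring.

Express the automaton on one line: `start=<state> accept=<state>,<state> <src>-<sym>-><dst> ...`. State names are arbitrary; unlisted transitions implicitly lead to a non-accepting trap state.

This is the complement of 'contains `011`'. Use the same substring-matching states — s0 through s3 holding how much of `011` has just been matched — but flip the accepting set: everything except the trap s3 accepts.
With 4 states:
        0   1  
>* s0   s1  s0 
 * s1   s1  s2 
 * s2   s1  s3 
   s3   s3  s3 
(> = start, * = accepting)

start=s0 accept=s0,s1,s2 s0-0->s1 s0-1->s0 s1-0->s1 s1-1->s2 s2-0->s1 s2-1->s3 s3-0->s3 s3-1->s3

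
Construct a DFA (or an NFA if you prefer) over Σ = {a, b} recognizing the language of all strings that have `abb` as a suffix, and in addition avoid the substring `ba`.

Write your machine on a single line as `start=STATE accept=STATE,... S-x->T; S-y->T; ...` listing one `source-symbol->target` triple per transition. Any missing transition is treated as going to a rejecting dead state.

start=q0; accept=q5; q0-a->q1; q0-b->q2; q1-a->q1; q1-b->q3; q2-a->q4; q2-b->q2; q3-a->q4; q3-b->q5; q4-a->q4; q4-b->q6; q5-a->q4; q5-b->q2; q6-a->q4; q6-b->q7; q7-a->q4; q7-b->q8; q8-a->q4; q8-b->q8

Build one automaton per condition and run them in lockstep. The first has 4 states tracking how much of the suffix `abb` has currently been matched; the second has 3 states tracking partial matches of the forbidden pattern `ba`. A product state is a pair (one from each), accepting exactly when both do.
With 9 states:
        a   b  
>  q0   q1  q2 
   q1   q1  q3 
   q2   q4  q2 
   q3   q4  q5 
   q4   q4  q6 
 * q5   q4  q2 
   q6   q4  q7 
   q7   q4  q8 
   q8   q4  q8 
(> = start, * = accepting)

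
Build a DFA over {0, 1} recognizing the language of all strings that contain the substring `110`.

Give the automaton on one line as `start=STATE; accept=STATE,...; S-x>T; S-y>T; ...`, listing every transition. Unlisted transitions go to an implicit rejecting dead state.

Track how much of `110` has been matched so far: state S0 is no progress, S3 is the absorbing accept state reached once `110` has occurred. Intermediate states record partial matches; on a mismatch, fall back to the longest reusable overlap.
A 4-state machine:
        0   1  
>  S0   S0  S1 
   S1   S0  S2 
   S2   S3  S2 
 * S3   S3  S3 
(> = start, * = accepting)

start=S0; accept=S3; S0-0>S0; S0-1>S1; S1-0>S0; S1-1>S2; S2-0>S3; S2-1>S2; S3-0>S3; S3-1>S3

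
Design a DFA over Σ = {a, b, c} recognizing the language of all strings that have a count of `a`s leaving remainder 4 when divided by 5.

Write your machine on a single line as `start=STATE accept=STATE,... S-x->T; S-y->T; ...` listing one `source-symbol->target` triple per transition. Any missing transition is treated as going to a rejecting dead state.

The only thing that matters is how many `a`s have appeared, reduced mod 5. Use one state per residue: S0 for 0, …, S4 for 4. Reading `a` moves to the next residue; anything else stays put. S4 is accepting.
5 states suffice.
        a   b   c  
>  S0   S1  S0  S0 
   S1   S2  S1  S1 
   S2   S3  S2  S2 
   S3   S4  S3  S3 
 * S4   S0  S4  S4 
(> = start, * = accepting)

start=S0; accept=S4; S0-a->S1; S0-b->S0; S0-c->S0; S1-a->S2; S1-b->S1; S1-c->S1; S2-a->S3; S2-b->S2; S2-c->S2; S3-a->S4; S3-b->S3; S3-c->S3; S4-a->S0; S4-b->S4; S4-c->S4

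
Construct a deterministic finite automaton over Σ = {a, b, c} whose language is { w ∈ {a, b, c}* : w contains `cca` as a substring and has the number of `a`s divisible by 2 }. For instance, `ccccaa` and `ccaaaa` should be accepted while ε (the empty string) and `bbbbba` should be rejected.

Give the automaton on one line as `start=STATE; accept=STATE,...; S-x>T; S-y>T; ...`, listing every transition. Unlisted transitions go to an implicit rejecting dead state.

Build one automaton per condition and run them in lockstep. The first has 4 states tracking whether and how much of `cca` has been seen; the second has 2 states tracking the count of `a`s modulo 2. A product state is a pair (one from each), accepting exactly when both do.
With 8 states:
        a   b   c  
>  s0   s1  s0  s2 
   s1   s0  s1  s3 
   s2   s1  s0  s4 
   s3   s0  s1  s5 
   s4   s6  s0  s4 
   s5   s7  s1  s5 
   s6   s7  s6  s6 
 * s7   s6  s7  s7 
(> = start, * = accepting)

start=s0; accept=s7; s0-a>s1; s0-b>s0; s0-c>s2; s1-a>s0; s1-b>s1; s1-c>s3; s2-a>s1; s2-b>s0; s2-c>s4; s3-a>s0; s3-b>s1; s3-c>s5; s4-a>s6; s4-b>s0; s4-c>s4; s5-a>s7; s5-b>s1; s5-c>s5; s6-a>s7; s6-b>s6; s6-c>s6; s7-a>s6; s7-b>s7; s7-c>s7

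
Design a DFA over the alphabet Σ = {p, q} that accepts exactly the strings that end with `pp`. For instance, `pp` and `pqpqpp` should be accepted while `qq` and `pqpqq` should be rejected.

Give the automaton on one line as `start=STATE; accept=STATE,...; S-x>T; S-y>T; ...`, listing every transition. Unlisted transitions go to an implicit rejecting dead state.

start=A; accept=C; A-p>B; A-q>A; B-p>C; B-q>A; C-p>C; C-q>A

Remember how much of `pp` the current input suffix matches. State A means no match yet; B means the last symbol is `p`; C means the last 2 symbols are `pp`. Only C accepts. On a mismatch, fall back to the longest proper suffix that is still a prefix of `pp`.
A 3-state machine:
       p  q 
>  A   B  A 
   B   C  A 
 * C   C  A 
(> = start, * = accepting)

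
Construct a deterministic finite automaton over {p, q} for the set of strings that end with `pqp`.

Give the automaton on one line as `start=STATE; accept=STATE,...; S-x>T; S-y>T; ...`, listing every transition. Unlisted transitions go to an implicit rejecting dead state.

start=S0; accept=S3; S0-p>S1; S0-q>S0; S1-p>S1; S1-q>S2; S2-p>S3; S2-q>S0; S3-p>S1; S3-q>S2

Remember how much of `pqp` the current input suffix matches. State S0 means no match yet; S1 means the last symbol is `p`; S2 means the last 2 symbols are `pq`; S3 means the last 3 symbols are `pqp`. Only S3 accepts. On a mismatch, fall back to the longest proper suffix that is still a prefix of `pqp`.
A 4-state machine:
        p   q  
>  S0   S1  S0 
   S1   S1  S2 
   S2   S3  S0 
 * S3   S1  S2 
(> = start, * = accepting)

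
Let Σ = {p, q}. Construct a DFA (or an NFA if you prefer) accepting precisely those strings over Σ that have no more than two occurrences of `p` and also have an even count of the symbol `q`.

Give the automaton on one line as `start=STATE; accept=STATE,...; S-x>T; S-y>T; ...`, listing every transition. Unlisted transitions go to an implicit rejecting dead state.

Handle the two conditions separately and then intersect. One (4 states) tracks the count of `p`s, saturating at 3; the other (2 states) tracks the count of `q`s modulo 2. Each combined state is a pair, one component from each; accept when both components accept. Equivalent product states are then merged.
With 7 states:
        p   q  
>* S0   S1  S2 
 * S1   S3  S4 
   S2   S4  S0 
 * S3   S5  S6 
   S4   S6  S1 
   S5   S5  S5 
   S6   S5  S3 
(> = start, * = accepting)

start=S0; accept=S0,S1,S3; S0-p>S1; S0-q>S2; S1-p>S3; S1-q>S4; S2-p>S4; S2-q>S0; S3-p>S5; S3-q>S6; S4-p>S6; S4-q>S1; S5-p>S5; S5-q>S5; S6-p>S5; S6-q>S3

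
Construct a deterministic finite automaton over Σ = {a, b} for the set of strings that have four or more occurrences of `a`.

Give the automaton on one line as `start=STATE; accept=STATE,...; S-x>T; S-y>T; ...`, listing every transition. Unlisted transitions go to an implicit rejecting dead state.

Count `a`s, saturating at 5: states s0 through s4 mean 0 through 4 `a`s seen; s5 means more than 4. Each `a` increments (capped at s5); other symbols loop. Accept from {s4, s5}.
6 states suffice.
        a   b  
>  s0   s1  s0 
   s1   s2  s1 
   s2   s3  s2 
   s3   s4  s3 
 * s4   s5  s4 
 * s5   s5  s5 
(> = start, * = accepting)

start=s0; accept=s4,s5; s0-a>s1; s0-b>s0; s1-a>s2; s1-b>s1; s2-a>s3; s2-b>s2; s3-a>s4; s3-b>s3; s4-a>s5; s4-b>s4; s5-a>s5; s5-b>s5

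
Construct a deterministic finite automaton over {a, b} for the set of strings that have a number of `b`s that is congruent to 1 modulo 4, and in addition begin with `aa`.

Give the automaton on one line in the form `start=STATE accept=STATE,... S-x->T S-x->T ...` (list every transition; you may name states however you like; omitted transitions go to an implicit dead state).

Handle the two conditions separately and then intersect. One (4 states) tracks the count of `b`s modulo 4; the other (4 states) tracks whether the input so far still matches the prefix `aa`. Each combined state is a pair, one component from each; accept when both components accept.
A 10-state machine:
        a   b  
>  q0   q1  q2 
   q1   q3  q2 
   q2   q2  q4 
   q3   q3  q5 
   q4   q4  q6 
 * q5   q5  q7 
   q6   q6  q8 
   q7   q7  q9 
   q8   q8  q2 
   q9   q9  q3 
(> = start, * = accepting)

start=q0 accept=q5 q0-a->q1 q0-b->q2 q1-a->q3 q1-b->q2 q2-a->q2 q2-b->q4 q3-a->q3 q3-b->q5 q4-a->q4 q4-b->q6 q5-a->q5 q5-b->q7 q6-a->q6 q6-b->q8 q7-a->q7 q7-b->q9 q8-a->q8 q8-b->q2 q9-a->q9 q9-b->q3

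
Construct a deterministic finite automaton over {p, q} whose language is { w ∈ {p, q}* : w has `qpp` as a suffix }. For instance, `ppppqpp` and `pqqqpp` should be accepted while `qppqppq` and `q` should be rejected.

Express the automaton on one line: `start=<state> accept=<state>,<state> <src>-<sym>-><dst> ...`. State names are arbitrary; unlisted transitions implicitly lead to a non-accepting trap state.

start=S0 accept=S3 S0-p->S0 S0-q->S1 S1-p->S2 S1-q->S1 S2-p->S3 S2-q->S1 S3-p->S0 S3-q->S1

Let each state record the length of the longest suffix of the input read so far that is also a prefix of `qpp`. S1 means the last symbol is `q`; S2 means the last 2 symbols are `qp`; S3 means the last 3 symbols are `qpp`. Accept only at S3, where the string currently ends in `qpp`.
4 states suffice.
        p   q  
>  S0   S0  S1 
   S1   S2  S1 
   S2   S3  S1 
 * S3   S0  S1 
(> = start, * = accepting)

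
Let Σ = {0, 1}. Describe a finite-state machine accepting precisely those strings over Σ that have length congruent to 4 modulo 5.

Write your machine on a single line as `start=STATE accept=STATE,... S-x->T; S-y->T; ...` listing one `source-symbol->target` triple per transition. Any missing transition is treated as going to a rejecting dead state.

start=A; accept=E; A-0->B; A-1->B; B-0->C; B-1->C; C-0->D; C-1->D; D-0->E; D-1->E; E-0->A; E-1->A

Only the length mod 5 matters, so use a 5-cycle: from any state, every input symbol moves to the next state, wrapping E back to A. Mark E accepting.
With 5 states:
       0  1 
>  A   B  B 
   B   C  C 
   C   D  D 
   D   E  E 
 * E   A  A 
(> = start, * = accepting)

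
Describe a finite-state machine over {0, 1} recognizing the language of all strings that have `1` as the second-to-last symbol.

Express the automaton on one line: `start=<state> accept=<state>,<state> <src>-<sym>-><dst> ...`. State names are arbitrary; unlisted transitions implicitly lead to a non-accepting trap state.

start=S0 accept=S5,S6 S0-0->S1 S0-1->S2 S1-0->S3 S1-1->S4 S2-0->S5 S2-1->S6 S3-0->S3 S3-1->S4 S4-0->S5 S4-1->S6 S5-0->S3 S5-1->S4 S6-0->S5 S6-1->S6

Because acceptance depends on a position counted from the end, the machine has to buffer the most recent 2 symbols. Make each state the string of the last up-to-2 symbols read; on input `x` shift the window left and append `x`. Accept when the buffered window has length 2 and begins with `1`.
A 7-state machine:
        0   1  
>  S0   S1  S2 
   S1   S3  S4 
   S2   S5  S6 
   S3   S3  S4 
   S4   S5  S6 
 * S5   S3  S4 
 * S6   S5  S6 
(> = start, * = accepting)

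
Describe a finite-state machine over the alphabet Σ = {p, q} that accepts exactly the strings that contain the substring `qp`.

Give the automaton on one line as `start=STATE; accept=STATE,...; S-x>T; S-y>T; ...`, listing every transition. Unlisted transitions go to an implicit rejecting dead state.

States s0..s1 record the length of the longest prefix of `qp` that matches the current input suffix. Reaching s2 means `qp` has been seen, and we stay there forever. Accept from s2.
With 3 states:
        p   q  
>  s0   s0  s1 
   s1   s2  s1 
 * s2   s2  s2 
(> = start, * = accepting)

start=s0; accept=s2; s0-p>s0; s0-q>s1; s1-p>s2; s1-q>s1; s2-p>s2; s2-q>s2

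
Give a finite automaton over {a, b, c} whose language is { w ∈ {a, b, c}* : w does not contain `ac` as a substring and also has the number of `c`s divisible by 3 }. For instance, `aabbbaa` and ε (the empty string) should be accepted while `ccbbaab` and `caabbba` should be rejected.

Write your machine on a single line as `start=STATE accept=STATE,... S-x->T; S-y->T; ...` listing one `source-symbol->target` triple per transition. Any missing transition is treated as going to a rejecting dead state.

start=q0; accept=q0,q1; q0-a->q1; q0-b->q0; q0-c->q2; q1-a->q1; q1-b->q0; q1-c->q3; q2-a->q4; q2-b->q2; q2-c->q5; q3-a->q3; q3-b->q3; q3-c->q6; q4-a->q4; q4-b->q2; q4-c->q6; q5-a->q7; q5-b->q5; q5-c->q0; q6-a->q6; q6-b->q6; q6-c->q8; q7-a->q7; q7-b->q5; q7-c->q8; q8-a->q8; q8-b->q8; q8-c->q3

Build one automaton per condition and run them in lockstep. The first has 3 states tracking partial matches of the forbidden pattern `ac`; the second has 3 states tracking the count of `c`s modulo 3. A product state is a pair (one from each), accepting exactly when both do.
        a   b   c  
>* q0   q1  q0  q2 
 * q1   q1  q0  q3 
   q2   q4  q2  q5 
   q3   q3  q3  q6 
   q4   q4  q2  q6 
   q5   q7  q5  q0 
   q6   q6  q6  q8 
   q7   q7  q5  q8 
   q8   q8  q8  q3 
(> = start, * = accepting)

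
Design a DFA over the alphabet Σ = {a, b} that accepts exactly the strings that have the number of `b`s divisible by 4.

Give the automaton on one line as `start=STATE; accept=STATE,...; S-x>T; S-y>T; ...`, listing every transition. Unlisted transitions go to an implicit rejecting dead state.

Keep the running count of `b`s modulo 4: each `b` advances along the cycle S0 → S1 → S2 → S3 → S0 while other symbols loop. Accept at S0.
4 states suffice.
        a   b  
>* S0   S0  S1 
   S1   S1  S2 
   S2   S2  S3 
   S3   S3  S0 
(> = start, * = accepting)

start=S0; accept=S0; S0-a>S0; S0-b>S1; S1-a>S1; S1-b>S2; S2-a>S2; S2-b>S3; S3-a>S3; S3-b>S0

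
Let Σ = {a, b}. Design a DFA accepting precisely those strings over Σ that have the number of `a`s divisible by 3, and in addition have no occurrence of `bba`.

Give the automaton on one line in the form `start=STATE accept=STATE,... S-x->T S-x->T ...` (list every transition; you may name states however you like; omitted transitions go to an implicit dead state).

start=q0 accept=q0,q2,q5 q0-a->q1 q0-b->q2 q1-a->q3 q1-b->q4 q2-a->q1 q2-b->q5 q3-a->q0 q3-b->q6 q4-a->q3 q4-b->q7 q5-a->q7 q5-b->q5 q6-a->q0 q6-b->q7 q7-a->q7 q7-b->q7

Run two small machines in parallel and take their product. One (3 states) tracks the count of `a`s modulo 3; the other (4 states) tracks partial matches of the forbidden pattern `bba`. Each combined state is a pair, one component from each; accept when both components accept. Equivalent product states are then merged.
        a   b  
>* q0   q1  q2 
   q1   q3  q4 
 * q2   q1  q5 
   q3   q0  q6 
   q4   q3  q7 
 * q5   q7  q5 
   q6   q0  q7 
   q7   q7  q7 
(> = start, * = accepting)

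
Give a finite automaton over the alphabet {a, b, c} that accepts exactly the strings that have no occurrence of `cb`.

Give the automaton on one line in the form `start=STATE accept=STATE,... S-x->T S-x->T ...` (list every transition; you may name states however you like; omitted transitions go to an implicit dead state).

This is the complement of 'contains `cb`'. Use the same substring-matching states — s0 through s2 holding how much of `cb` has just been matched — but flip the accepting set: everything except the trap s2 accepts.
A 3-state machine:
        a   b   c  
>* s0   s0  s0  s1 
 * s1   s0  s2  s1 
   s2   s2  s2  s2 
(> = start, * = accepting)

start=s0 accept=s0,s1 s0-a->s0 s0-b->s0 s0-c->s1 s1-a->s0 s1-b->s2 s1-c->s1 s2-a->s2 s2-b->s2 s2-c->s2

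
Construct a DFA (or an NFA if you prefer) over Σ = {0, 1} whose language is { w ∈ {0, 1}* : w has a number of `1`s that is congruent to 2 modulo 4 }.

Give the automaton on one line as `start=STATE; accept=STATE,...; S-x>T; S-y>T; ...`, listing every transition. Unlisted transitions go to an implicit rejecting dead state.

start=q0; accept=q2; q0-0>q0; q0-1>q1; q1-0>q1; q1-1>q2; q2-0>q2; q2-1>q3; q3-0>q3; q3-1>q0

The only thing that matters is how many `1`s have appeared, reduced mod 4. Use one state per residue: q0 for 0, …, q3 for 3. Reading `1` moves to the next residue; anything else stays put. q2 is accepting.
4 states suffice.
        0   1  
>  q0   q0  q1 
   q1   q1  q2 
 * q2   q2  q3 
   q3   q3  q0 
(> = start, * = accepting)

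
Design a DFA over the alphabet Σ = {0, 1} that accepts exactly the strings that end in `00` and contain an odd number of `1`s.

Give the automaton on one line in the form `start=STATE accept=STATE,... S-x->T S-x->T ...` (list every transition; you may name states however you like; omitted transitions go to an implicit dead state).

start=q0 accept=q3 q0-0->q0 q0-1->q1 q1-0->q2 q1-1->q0 q2-0->q3 q2-1->q0 q3-0->q3 q3-1->q0

Handle the two conditions separately and then intersect. One (3 states) tracks how much of the suffix `00` has currently been matched; the other (2 states) tracks the count of `1`s modulo 2. Each combined state is a pair, one component from each; accept when both components accept. Minimizing collapses redundant product states.
4 states suffice.
        0   1  
>  q0   q0  q1 
   q1   q2  q0 
   q2   q3  q0 
 * q3   q3  q0 
(> = start, * = accepting)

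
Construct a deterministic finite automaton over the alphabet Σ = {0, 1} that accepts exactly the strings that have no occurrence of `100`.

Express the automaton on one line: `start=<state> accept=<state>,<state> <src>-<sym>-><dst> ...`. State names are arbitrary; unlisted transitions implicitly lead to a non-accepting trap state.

Track partial matches of the forbidden pattern `100`. State D is a dead state reached once `100` has occurred; every other state accepts. A means no part of `100` is currently matched.
With 4 states:
       0  1 
>* A   A  B 
 * B   C  B 
 * C   D  B 
   D   D  D 
(> = start, * = accepting)

start=A accept=A,B,C A-0->A A-1->B B-0->C B-1->B C-0->D C-1->B D-0->D D-1->D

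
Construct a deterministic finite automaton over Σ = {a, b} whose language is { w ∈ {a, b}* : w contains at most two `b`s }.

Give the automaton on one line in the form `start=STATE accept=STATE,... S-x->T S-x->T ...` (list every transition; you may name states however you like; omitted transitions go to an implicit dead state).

Count `b`s, saturating at 3: states s0 through s2 mean 0 through 2 `b`s seen; s3 means more than 2. Each `b` increments (capped at s3); other symbols loop. Accept from {s0, s1, s2}.
A 4-state machine:
        a   b  
>* s0   s0  s1 
 * s1   s1  s2 
 * s2   s2  s3 
   s3   s3  s3 
(> = start, * = accepting)

start=s0 accept=s0,s1,s2 s0-a->s0 s0-b->s1 s1-a->s1 s1-b->s2 s2-a->s2 s2-b->s3 s3-a->s3 s3-b->s3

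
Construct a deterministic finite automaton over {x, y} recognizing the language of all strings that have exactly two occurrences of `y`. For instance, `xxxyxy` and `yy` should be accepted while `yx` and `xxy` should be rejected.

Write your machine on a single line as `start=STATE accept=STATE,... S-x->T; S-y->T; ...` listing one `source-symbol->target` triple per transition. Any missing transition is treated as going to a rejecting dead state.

start=S0; accept=S2; S0-x->S0; S0-y->S1; S1-x->S1; S1-y->S2; S2-x->S2; S2-y->S3; S3-x->S3; S3-y->S3

Count `y`s, saturating at 3: states S0 through S2 mean 0 through 2 `y`s seen; S3 means more than 2. Each `y` increments (capped at S3); other symbols loop. Accept from {S2}.
With 4 states:
        x   y  
>  S0   S0  S1 
   S1   S1  S2 
 * S2   S2  S3 
   S3   S3  S3 
(> = start, * = accepting)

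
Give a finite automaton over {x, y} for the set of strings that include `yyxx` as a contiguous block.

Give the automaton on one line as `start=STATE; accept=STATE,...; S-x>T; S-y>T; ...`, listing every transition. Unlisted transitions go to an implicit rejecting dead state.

start=S0; accept=S4; S0-x>S0; S0-y>S1; S1-x>S0; S1-y>S2; S2-x>S3; S2-y>S2; S3-x>S4; S3-y>S1; S4-x>S4; S4-y>S4

States S0..S3 record the length of the longest prefix of `yyxx` that matches the current input suffix. Reaching S4 means `yyxx` has been seen, and we stay there forever. Accept from S4.
5 states suffice.
        x   y  
>  S0   S0  S1 
   S1   S0  S2 
   S2   S3  S2 
   S3   S4  S1 
 * S4   S4  S4 
(> = start, * = accepting)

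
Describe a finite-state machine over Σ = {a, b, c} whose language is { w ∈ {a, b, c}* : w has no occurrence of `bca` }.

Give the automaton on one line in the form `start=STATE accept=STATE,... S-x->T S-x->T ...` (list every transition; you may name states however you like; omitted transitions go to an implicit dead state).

Track partial matches of the forbidden pattern `bca`. State q3 is a dead state reached once `bca` has occurred; every other state accepts. q0 means no part of `bca` is currently matched.
A 4-state machine:
        a   b   c  
>* q0   q0  q1  q0 
 * q1   q0  q1  q2 
 * q2   q3  q1  q0 
   q3   q3  q3  q3 
(> = start, * = accepting)

start=q0 accept=q0,q1,q2 q0-a->q0 q0-b->q1 q0-c->q0 q1-a->q0 q1-b->q1 q1-c->q2 q2-a->q3 q2-b->q1 q2-c->q0 q3-a->q3 q3-b->q3 q3-c->q3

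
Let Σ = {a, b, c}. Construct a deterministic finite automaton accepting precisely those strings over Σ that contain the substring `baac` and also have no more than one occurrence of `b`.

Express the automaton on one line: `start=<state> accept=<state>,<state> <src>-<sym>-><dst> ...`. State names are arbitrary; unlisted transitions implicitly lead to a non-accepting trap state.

Handle the two conditions separately and then intersect. One (5 states) tracks whether and how much of `baac` has been seen; the other (3 states) tracks the count of `b`s, saturating at 2. Each combined state is a pair, one component from each; accept when both components accept.
An 11-state machine:
          a    b    c  
>  S0     S0   S1   S0 
   S1     S2   S3   S4 
   S2     S5   S3   S4 
   S3     S6   S3   S7 
   S4     S4   S3   S4 
   S5     S4   S3   S8 
   S6     S9   S3   S7 
   S7     S7   S3   S7 
 * S8     S8  S10   S8 
   S9     S7   S3  S10 
   S10   S10  S10  S10 
(> = start, * = accepting)

start=S0 accept=S8 S0-a->S0 S0-b->S1 S0-c->S0 S1-a->S2 S1-b->S3 S1-c->S4 S2-a->S5 S2-b->S3 S2-c->S4 S3-a->S6 S3-b->S3 S3-c->S7 S4-a->S4 S4-b->S3 S4-c->S4 S5-a->S4 S5-b->S3 S5-c->S8 S6-a->S9 S6-b->S3 S6-c->S7 S7-a->S7 S7-b->S3 S7-c->S7 S8-a->S8 S8-b->S10 S8-c->S8 S9-a->S7 S9-b->S3 S9-c->S10 S10-a->S10 S10-b->S10 S10-c->S10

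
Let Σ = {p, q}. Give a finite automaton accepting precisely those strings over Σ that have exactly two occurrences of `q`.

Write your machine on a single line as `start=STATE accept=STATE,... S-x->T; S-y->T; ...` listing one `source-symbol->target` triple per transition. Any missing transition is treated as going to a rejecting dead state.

Only the number of `q`s matters, and only up to 3. Make a chain s0 → s1 → s2 → s3 advanced by each `q` (with s3 absorbing); every other symbol self-loops. The accepting set is {s2}.
        p   q  
>  s0   s0  s1 
   s1   s1  s2 
 * s2   s2  s3 
   s3   s3  s3 
(> = start, * = accepting)

start=s0; accept=s2; s0-p->s0; s0-q->s1; s1-p->s1; s1-q->s2; s2-p->s2; s2-q->s3; s3-p->s3; s3-q->s3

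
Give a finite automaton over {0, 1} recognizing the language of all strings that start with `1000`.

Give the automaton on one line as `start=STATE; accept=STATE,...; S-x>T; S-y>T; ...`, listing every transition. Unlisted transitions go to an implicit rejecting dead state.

start=q0; accept=q4; q0-0>q5; q0-1>q1; q1-0>q2; q1-1>q5; q2-0>q3; q2-1>q5; q3-0>q4; q3-1>q5; q4-0>q4; q4-1>q4; q5-0>q5; q5-1>q5

Check the first 4 symbols one by one: q0 through q3 record how many have matched `1000` so far; any wrong symbol goes to the dead state q5. After all 4 match we enter the accepting sink q4.
With 6 states:
        0   1  
>  q0   q5  q1 
   q1   q2  q5 
   q2   q3  q5 
   q3   q4  q5 
 * q4   q4  q4 
   q5   q5  q5 
(> = start, * = accepting)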